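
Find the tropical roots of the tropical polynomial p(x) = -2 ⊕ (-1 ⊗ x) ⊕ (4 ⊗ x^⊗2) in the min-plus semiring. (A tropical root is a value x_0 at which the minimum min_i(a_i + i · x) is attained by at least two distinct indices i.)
Roots: {-5, -1}

Each tropical root is a break point of the lower envelope of the lines y = a_i + i · x (there are 3 lines, with slopes 0, 1, ..., 2). Only the lines that attain the minimum somewhere contribute to roots; other lines are dominated. Here the surviving (envelope) indices are i = 2, i = 1, i = 0.
Intersections between consecutive envelope lines give the roots: for adjacent envelope indices i < j the intersection is x = (a_i − a_j) / (j − i). Reading off the sorted break points: {-5, -1}.
Verification: at each break x_0, at least two indices attain the minimum of min_i(a_i + i · x_0).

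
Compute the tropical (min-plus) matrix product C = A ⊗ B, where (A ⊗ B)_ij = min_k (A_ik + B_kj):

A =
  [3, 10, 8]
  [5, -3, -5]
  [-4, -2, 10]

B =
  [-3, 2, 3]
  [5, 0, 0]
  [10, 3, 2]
A ⊗ B =
  [0, 5, 6]
  [2, -3, -3]
  [-7, -2, -2]

Apply the min-plus product entry-by-entry:
  C[0][0] = min over k of (A[0][0] + B[0][0] = 3 + -3 = 0, A[0][1] + B[1][0] = 10 + 5 = 15, A[0][2] + B[2][0] = 8 + 10 = 18) = 0 (attained at k = 0)
  C[0][1] = min over k of (A[0][0] + B[0][1] = 3 + 2 = 5, A[0][1] + B[1][1] = 10 + 0 = 10, A[0][2] + B[2][1] = 8 + 3 = 11) = 5 (attained at k = 0)
  C[0][2] = min over k of (A[0][0] + B[0][2] = 3 + 3 = 6, A[0][1] + B[1][2] = 10 + 0 = 10, A[0][2] + B[2][2] = 8 + 2 = 10) = 6 (attained at k = 0)
  C[1][0] = min over k of (A[1][0] + B[0][0] = 5 + -3 = 2, A[1][1] + B[1][0] = -3 + 5 = 2, A[1][2] + B[2][0] = -5 + 10 = 5) = 2 (attained at k = 0)
  C[1][1] = min over k of (A[1][0] + B[0][1] = 5 + 2 = 7, A[1][1] + B[1][1] = -3 + 0 = -3, A[1][2] + B[2][1] = -5 + 3 = -2) = -3 (attained at k = 1)
  C[1][2] = min over k of (A[1][0] + B[0][2] = 5 + 3 = 8, A[1][1] + B[1][2] = -3 + 0 = -3, A[1][2] + B[2][2] = -5 + 2 = -3) = -3 (attained at k = 1)
  C[2][0] = min over k of (A[2][0] + B[0][0] = -4 + -3 = -7, A[2][1] + B[1][0] = -2 + 5 = 3, A[2][2] + B[2][0] = 10 + 10 = 20) = -7 (attained at k = 0)
  C[2][1] = min over k of (A[2][0] + B[0][1] = -4 + 2 = -2, A[2][1] + B[1][1] = -2 + 0 = -2, A[2][2] + B[2][1] = 10 + 3 = 13) = -2 (attained at k = 0)
  C[2][2] = min over k of (A[2][0] + B[0][2] = -4 + 3 = -1, A[2][1] + B[1][2] = -2 + 0 = -2, A[2][2] + B[2][2] = 10 + 2 = 12) = -2 (attained at k = 1)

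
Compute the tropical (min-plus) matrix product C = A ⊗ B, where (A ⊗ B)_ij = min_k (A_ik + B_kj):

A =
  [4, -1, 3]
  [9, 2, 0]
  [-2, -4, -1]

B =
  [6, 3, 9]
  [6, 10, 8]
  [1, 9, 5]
A ⊗ B =
  [4, 7, 7]
  [1, 9, 5]
  [0, 1, 4]

Apply the min-plus product entry-by-entry:
  C[0][0] = min over k of (A[0][0] + B[0][0] = 4 + 6 = 10, A[0][1] + B[1][0] = -1 + 6 = 5, A[0][2] + B[2][0] = 3 + 1 = 4) = 4 (attained at k = 2)
  C[0][1] = min over k of (A[0][0] + B[0][1] = 4 + 3 = 7, A[0][1] + B[1][1] = -1 + 10 = 9, A[0][2] + B[2][1] = 3 + 9 = 12) = 7 (attained at k = 0)
  C[0][2] = min over k of (A[0][0] + B[0][2] = 4 + 9 = 13, A[0][1] + B[1][2] = -1 + 8 = 7, A[0][2] + B[2][2] = 3 + 5 = 8) = 7 (attained at k = 1)
  C[1][0] = min over k of (A[1][0] + B[0][0] = 9 + 6 = 15, A[1][1] + B[1][0] = 2 + 6 = 8, A[1][2] + B[2][0] = 0 + 1 = 1) = 1 (attained at k = 2)
  C[1][1] = min over k of (A[1][0] + B[0][1] = 9 + 3 = 12, A[1][1] + B[1][1] = 2 + 10 = 12, A[1][2] + B[2][1] = 0 + 9 = 9) = 9 (attained at k = 2)
  C[1][2] = min over k of (A[1][0] + B[0][2] = 9 + 9 = 18, A[1][1] + B[1][2] = 2 + 8 = 10, A[1][2] + B[2][2] = 0 + 5 = 5) = 5 (attained at k = 2)
  C[2][0] = min over k of (A[2][0] + B[0][0] = -2 + 6 = 4, A[2][1] + B[1][0] = -4 + 6 = 2, A[2][2] + B[2][0] = -1 + 1 = 0) = 0 (attained at k = 2)
  C[2][1] = min over k of (A[2][0] + B[0][1] = -2 + 3 = 1, A[2][1] + B[1][1] = -4 + 10 = 6, A[2][2] + B[2][1] = -1 + 9 = 8) = 1 (attained at k = 0)
  C[2][2] = min over k of (A[2][0] + B[0][2] = -2 + 9 = 7, A[2][1] + B[1][2] = -4 + 8 = 4, A[2][2] + B[2][2] = -1 + 5 = 4) = 4 (attained at k = 1)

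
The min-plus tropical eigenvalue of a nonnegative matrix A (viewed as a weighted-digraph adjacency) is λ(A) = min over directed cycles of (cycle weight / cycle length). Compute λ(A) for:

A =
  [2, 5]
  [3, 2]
λ(A) = 2

Enumerate directed cycles and compute their means (weight / length). Sample:
  cycle 0 → 0: weight = 2, length = 1, mean = 2/1 ≈ 2.000
  cycle 1 → 1: weight = 2, length = 1, mean = 2/1 ≈ 2.000
  cycle 0 → 1 → 0: weight = 8, length = 2, mean = 8/2 ≈ 4.000
  cycle 1 → 0 → 1: weight = 8, length = 2, mean = 8/2 ≈ 4.000
Minimum mean = 2.000, attained e.g. along the cycle 0 → 0 with weight 2 and length 1. So λ(A) = 2/1 = 2.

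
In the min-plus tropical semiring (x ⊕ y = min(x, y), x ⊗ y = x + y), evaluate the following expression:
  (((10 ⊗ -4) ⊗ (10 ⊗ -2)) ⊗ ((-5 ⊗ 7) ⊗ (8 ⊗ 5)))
(((10 ⊗ -4) ⊗ (10 ⊗ -2)) ⊗ ((-5 ⊗ 7) ⊗ (8 ⊗ 5))) = 29

Expand innermost to outermost. Recall ⊕ takes the minimum of its arguments and ⊗ takes their sum. Working out the expression (((10 ⊗ -4) ⊗ (10 ⊗ -2)) ⊗ ((-5 ⊗ 7) ⊗ (8 ⊗ 5))) gives 29.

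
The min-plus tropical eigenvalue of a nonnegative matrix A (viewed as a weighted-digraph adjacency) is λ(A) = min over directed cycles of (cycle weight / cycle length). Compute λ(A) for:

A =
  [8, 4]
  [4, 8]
λ(A) = 4

Enumerate directed cycles and compute their means (weight / length). Sample:
  cycle 0 → 0: weight = 8, length = 1, mean = 8/1 ≈ 8.000
  cycle 1 → 1: weight = 8, length = 1, mean = 8/1 ≈ 8.000
  cycle 0 → 1 → 0: weight = 8, length = 2, mean = 8/2 ≈ 4.000
  cycle 1 → 0 → 1: weight = 8, length = 2, mean = 8/2 ≈ 4.000
Minimum mean = 4.000, attained e.g. along the cycle 0 → 1 → 0 with weight 8 and length 2. So λ(A) = 8/2 = 4.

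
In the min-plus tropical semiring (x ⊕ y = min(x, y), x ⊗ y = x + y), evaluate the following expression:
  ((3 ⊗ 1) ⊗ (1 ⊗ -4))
((3 ⊗ 1) ⊗ (1 ⊗ -4)) = 1

Expand innermost to outermost. Recall ⊕ takes the minimum of its arguments and ⊗ takes their sum. Working out the expression ((3 ⊗ 1) ⊗ (1 ⊗ -4)) gives 1.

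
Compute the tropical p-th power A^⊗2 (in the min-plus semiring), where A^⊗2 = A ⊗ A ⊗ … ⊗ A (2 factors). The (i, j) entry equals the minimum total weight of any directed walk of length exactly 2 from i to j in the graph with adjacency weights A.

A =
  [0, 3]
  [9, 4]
A^⊗2 =
  [0, 3]
  [9, 8]

Each entry (A^⊗2)_ij equals the minimum over all length-2 walks i = v_0 → v_1 → … → v_2 = j of Σ_t A[v_t][v_{t+1}]. For example, for (i, j) = (0, 1) we minimise over 2 possible intermediate vertex sequences; the minimum is 3, attained along the walk 0 → 0 → 1.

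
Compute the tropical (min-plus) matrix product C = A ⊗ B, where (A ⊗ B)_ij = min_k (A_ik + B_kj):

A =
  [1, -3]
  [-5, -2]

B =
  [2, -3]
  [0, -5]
A ⊗ B =
  [-3, -8]
  [-3, -8]

Apply the min-plus product entry-by-entry:
  C[0][0] = min over k of (A[0][0] + B[0][0] = 1 + 2 = 3, A[0][1] + B[1][0] = -3 + 0 = -3) = -3 (attained at k = 1)
  C[0][1] = min over k of (A[0][0] + B[0][1] = 1 + -3 = -2, A[0][1] + B[1][1] = -3 + -5 = -8) = -8 (attained at k = 1)
  C[1][0] = min over k of (A[1][0] + B[0][0] = -5 + 2 = -3, A[1][1] + B[1][0] = -2 + 0 = -2) = -3 (attained at k = 0)
  C[1][1] = min over k of (A[1][0] + B[0][1] = -5 + -3 = -8, A[1][1] + B[1][1] = -2 + -5 = -7) = -8 (attained at k = 0)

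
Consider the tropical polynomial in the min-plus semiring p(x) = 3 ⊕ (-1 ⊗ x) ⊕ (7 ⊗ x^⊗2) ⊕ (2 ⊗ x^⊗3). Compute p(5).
p(5) = 3

A tropical monomial a ⊗ x^⊗i evaluates to a + i · x. Evaluating each term at x = 5:
  Term 0 contributes 3 + 0 · 5 = 3
  Term 1 contributes -1 + 1 · 5 = 4
  Term 2 contributes 7 + 2 · 5 = 17
  Term 3 contributes 2 + 3 · 5 = 17
p(5) = ⊕ of these = min[3, 4, 17, 17] = 3.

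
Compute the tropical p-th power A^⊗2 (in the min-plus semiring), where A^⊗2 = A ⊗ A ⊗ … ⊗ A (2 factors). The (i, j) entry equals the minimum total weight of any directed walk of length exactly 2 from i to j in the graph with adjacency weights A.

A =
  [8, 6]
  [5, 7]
A^⊗2 =
  [11, 13]
  [12, 11]

Each entry (A^⊗2)_ij equals the minimum over all length-2 walks i = v_0 → v_1 → … → v_2 = j of Σ_t A[v_t][v_{t+1}]. For example, for (i, j) = (0, 1) we minimise over 2 possible intermediate vertex sequences; the minimum is 13, attained along the walk 0 → 1 → 1.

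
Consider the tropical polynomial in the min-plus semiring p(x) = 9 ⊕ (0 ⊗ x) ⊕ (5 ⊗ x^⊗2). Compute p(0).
p(0) = 0

A tropical monomial a ⊗ x^⊗i evaluates to a + i · x. Evaluating each term at x = 0:
  Term 0 contributes 9 + 0 · 0 = 9
  Term 1 contributes 0 + 1 · 0 = 0
  Term 2 contributes 5 + 2 · 0 = 5
p(0) = ⊕ of these = min[9, 0, 5] = 0.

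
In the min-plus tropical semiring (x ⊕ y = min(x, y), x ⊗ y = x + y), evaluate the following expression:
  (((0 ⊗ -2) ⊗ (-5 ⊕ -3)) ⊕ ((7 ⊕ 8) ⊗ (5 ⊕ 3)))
(((0 ⊗ -2) ⊗ (-5 ⊕ -3)) ⊕ ((7 ⊕ 8) ⊗ (5 ⊕ 3))) = -7

Expand innermost to outermost. Recall ⊕ takes the minimum of its arguments and ⊗ takes their sum. Working out the expression (((0 ⊗ -2) ⊗ (-5 ⊕ -3)) ⊕ ((7 ⊕ 8) ⊗ (5 ⊕ 3))) gives -7.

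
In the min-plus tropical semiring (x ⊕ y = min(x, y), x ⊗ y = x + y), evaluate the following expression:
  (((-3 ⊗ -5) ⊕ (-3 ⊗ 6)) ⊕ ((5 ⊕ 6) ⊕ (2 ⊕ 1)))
(((-3 ⊗ -5) ⊕ (-3 ⊗ 6)) ⊕ ((5 ⊕ 6) ⊕ (2 ⊕ 1))) = -8

Expand innermost to outermost. Recall ⊕ takes the minimum of its arguments and ⊗ takes their sum. Working out the expression (((-3 ⊗ -5) ⊕ (-3 ⊗ 6)) ⊕ ((5 ⊕ 6) ⊕ (2 ⊕ 1))) gives -8.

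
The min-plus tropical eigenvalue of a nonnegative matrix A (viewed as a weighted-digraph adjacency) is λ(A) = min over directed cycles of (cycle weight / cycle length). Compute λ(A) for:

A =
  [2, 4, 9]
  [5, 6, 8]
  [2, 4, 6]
λ(A) = 2

Enumerate directed cycles and compute their means (weight / length). Sample:
  cycle 0 → 0: weight = 2, length = 1, mean = 2/1 ≈ 2.000
  cycle 1 → 1: weight = 6, length = 1, mean = 6/1 ≈ 6.000
  cycle 2 → 2: weight = 6, length = 1, mean = 6/1 ≈ 6.000
  cycle 0 → 1 → 0: weight = 9, length = 2, mean = 9/2 ≈ 4.500
  cycle 0 → 2 → 0: weight = 11, length = 2, mean = 11/2 ≈ 5.500
  cycle 1 → 0 → 1: weight = 9, length = 2, mean = 9/2 ≈ 4.500
Minimum mean = 2.000, attained e.g. along the cycle 0 → 0 with weight 2 and length 1. So λ(A) = 2/1 = 2.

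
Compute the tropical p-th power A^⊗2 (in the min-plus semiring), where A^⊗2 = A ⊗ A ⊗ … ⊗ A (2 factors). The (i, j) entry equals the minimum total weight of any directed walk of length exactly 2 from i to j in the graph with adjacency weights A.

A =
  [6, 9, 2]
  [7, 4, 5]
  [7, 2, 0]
A^⊗2 =
  [9, 4, 2]
  [11, 7, 5]
  [7, 2, 0]

Each entry (A^⊗2)_ij equals the minimum over all length-2 walks i = v_0 → v_1 → … → v_2 = j of Σ_t A[v_t][v_{t+1}]. For example, for (i, j) = (0, 2) we minimise over 3 possible intermediate vertex sequences; the minimum is 2, attained along the walk 0 → 2 → 2.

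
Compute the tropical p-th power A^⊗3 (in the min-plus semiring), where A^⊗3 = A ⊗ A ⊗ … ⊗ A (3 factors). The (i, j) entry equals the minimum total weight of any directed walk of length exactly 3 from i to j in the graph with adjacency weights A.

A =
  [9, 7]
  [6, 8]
A^⊗3 =
  [21, 20]
  [19, 21]

Each entry (A^⊗3)_ij equals the minimum over all length-3 walks i = v_0 → v_1 → … → v_3 = j of Σ_t A[v_t][v_{t+1}]. For example, for (i, j) = (0, 1) we minimise over 4 possible intermediate vertex sequences; the minimum is 20, attained along the walk 0 → 1 → 0 → 1.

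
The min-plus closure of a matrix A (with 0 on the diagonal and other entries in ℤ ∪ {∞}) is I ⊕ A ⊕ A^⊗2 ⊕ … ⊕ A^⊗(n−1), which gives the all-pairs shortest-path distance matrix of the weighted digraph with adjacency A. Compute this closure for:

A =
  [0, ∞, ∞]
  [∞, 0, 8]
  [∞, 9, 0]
Closure =
  [0, ∞, ∞]
  [∞, 0, 8]
  [∞, 9, 0]

This is the Floyd-Warshall all-pairs shortest-path computation. For each intermediate vertex k = 0, 1, …, 2, update dist[i][j] ← min(dist[i][j], dist[i][k] + dist[k][j]). The final matrix gives, for each (i, j), the minimum total weight of any directed path from i to j (possibly empty when i = j).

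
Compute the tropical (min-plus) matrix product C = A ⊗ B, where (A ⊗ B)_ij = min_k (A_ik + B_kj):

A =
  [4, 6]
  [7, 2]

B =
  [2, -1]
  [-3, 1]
A ⊗ B =
  [3, 3]
  [-1, 3]

Apply the min-plus product entry-by-entry:
  C[0][0] = min over k of (A[0][0] + B[0][0] = 4 + 2 = 6, A[0][1] + B[1][0] = 6 + -3 = 3) = 3 (attained at k = 1)
  C[0][1] = min over k of (A[0][0] + B[0][1] = 4 + -1 = 3, A[0][1] + B[1][1] = 6 + 1 = 7) = 3 (attained at k = 0)
  C[1][0] = min over k of (A[1][0] + B[0][0] = 7 + 2 = 9, A[1][1] + B[1][0] = 2 + -3 = -1) = -1 (attained at k = 1)
  C[1][1] = min over k of (A[1][0] + B[0][1] = 7 + -1 = 6, A[1][1] + B[1][1] = 2 + 1 = 3) = 3 (attained at k = 1)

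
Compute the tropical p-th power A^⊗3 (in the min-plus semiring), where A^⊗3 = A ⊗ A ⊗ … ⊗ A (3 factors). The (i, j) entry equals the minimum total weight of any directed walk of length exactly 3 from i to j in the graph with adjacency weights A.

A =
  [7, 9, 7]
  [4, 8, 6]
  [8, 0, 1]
A^⊗3 =
  [11, 8, 9]
  [10, 7, 8]
  [5, 2, 3]

Each entry (A^⊗3)_ij equals the minimum over all length-3 walks i = v_0 → v_1 → … → v_3 = j of Σ_t A[v_t][v_{t+1}]. For example, for (i, j) = (0, 2) we minimise over 9 possible intermediate vertex sequences; the minimum is 9, attained along the walk 0 → 2 → 2 → 2.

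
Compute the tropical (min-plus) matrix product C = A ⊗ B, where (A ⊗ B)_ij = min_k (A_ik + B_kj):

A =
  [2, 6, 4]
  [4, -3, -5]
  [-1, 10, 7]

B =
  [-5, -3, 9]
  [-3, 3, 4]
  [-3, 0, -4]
A ⊗ B =
  [-3, -1, 0]
  [-8, -5, -9]
  [-6, -4, 3]

Apply the min-plus product entry-by-entry:
  C[0][0] = min over k of (A[0][0] + B[0][0] = 2 + -5 = -3, A[0][1] + B[1][0] = 6 + -3 = 3, A[0][2] + B[2][0] = 4 + -3 = 1) = -3 (attained at k = 0)
  C[0][1] = min over k of (A[0][0] + B[0][1] = 2 + -3 = -1, A[0][1] + B[1][1] = 6 + 3 = 9, A[0][2] + B[2][1] = 4 + 0 = 4) = -1 (attained at k = 0)
  C[0][2] = min over k of (A[0][0] + B[0][2] = 2 + 9 = 11, A[0][1] + B[1][2] = 6 + 4 = 10, A[0][2] + B[2][2] = 4 + -4 = 0) = 0 (attained at k = 2)
  C[1][0] = min over k of (A[1][0] + B[0][0] = 4 + -5 = -1, A[1][1] + B[1][0] = -3 + -3 = -6, A[1][2] + B[2][0] = -5 + -3 = -8) = -8 (attained at k = 2)
  C[1][1] = min over k of (A[1][0] + B[0][1] = 4 + -3 = 1, A[1][1] + B[1][1] = -3 + 3 = 0, A[1][2] + B[2][1] = -5 + 0 = -5) = -5 (attained at k = 2)
  C[1][2] = min over k of (A[1][0] + B[0][2] = 4 + 9 = 13, A[1][1] + B[1][2] = -3 + 4 = 1, A[1][2] + B[2][2] = -5 + -4 = -9) = -9 (attained at k = 2)
  C[2][0] = min over k of (A[2][0] + B[0][0] = -1 + -5 = -6, A[2][1] + B[1][0] = 10 + -3 = 7, A[2][2] + B[2][0] = 7 + -3 = 4) = -6 (attained at k = 0)
  C[2][1] = min over k of (A[2][0] + B[0][1] = -1 + -3 = -4, A[2][1] + B[1][1] = 10 + 3 = 13, A[2][2] + B[2][1] = 7 + 0 = 7) = -4 (attained at k = 0)
  C[2][2] = min over k of (A[2][0] + B[0][2] = -1 + 9 = 8, A[2][1] + B[1][2] = 10 + 4 = 14, A[2][2] + B[2][2] = 7 + -4 = 3) = 3 (attained at k = 2)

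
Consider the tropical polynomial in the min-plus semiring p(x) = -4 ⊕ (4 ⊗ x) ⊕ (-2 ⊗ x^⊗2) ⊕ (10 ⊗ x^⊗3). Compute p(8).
p(8) = -4

A tropical monomial a ⊗ x^⊗i evaluates to a + i · x. Evaluating each term at x = 8:
  Term 0 contributes -4 + 0 · 8 = -4
  Term 1 contributes 4 + 1 · 8 = 12
  Term 2 contributes -2 + 2 · 8 = 14
  Term 3 contributes 10 + 3 · 8 = 34
p(8) = ⊕ of these = min[-4, 12, 14, 34] = -4.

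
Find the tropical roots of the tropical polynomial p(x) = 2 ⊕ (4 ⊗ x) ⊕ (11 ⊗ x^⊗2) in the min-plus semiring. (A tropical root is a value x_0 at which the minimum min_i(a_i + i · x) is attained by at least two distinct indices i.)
Roots: {-7, -2}

Each tropical root is a break point of the lower envelope of the lines y = a_i + i · x (there are 3 lines, with slopes 0, 1, ..., 2). Only the lines that attain the minimum somewhere contribute to roots; other lines are dominated. Here the surviving (envelope) indices are i = 2, i = 1, i = 0.
Intersections between consecutive envelope lines give the roots: for adjacent envelope indices i < j the intersection is x = (a_i − a_j) / (j − i). Reading off the sorted break points: {-7, -2}.
Verification: at each break x_0, at least two indices attain the minimum of min_i(a_i + i · x_0).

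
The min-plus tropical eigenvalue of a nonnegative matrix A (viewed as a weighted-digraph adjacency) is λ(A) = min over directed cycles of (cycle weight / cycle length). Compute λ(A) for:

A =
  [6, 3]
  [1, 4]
λ(A) = 2

Enumerate directed cycles and compute their means (weight / length). Sample:
  cycle 0 → 0: weight = 6, length = 1, mean = 6/1 ≈ 6.000
  cycle 1 → 1: weight = 4, length = 1, mean = 4/1 ≈ 4.000
  cycle 0 → 1 → 0: weight = 4, length = 2, mean = 4/2 ≈ 2.000
  cycle 1 → 0 → 1: weight = 4, length = 2, mean = 4/2 ≈ 2.000
Minimum mean = 2.000, attained e.g. along the cycle 0 → 1 → 0 with weight 4 and length 2. So λ(A) = 4/2 = 2.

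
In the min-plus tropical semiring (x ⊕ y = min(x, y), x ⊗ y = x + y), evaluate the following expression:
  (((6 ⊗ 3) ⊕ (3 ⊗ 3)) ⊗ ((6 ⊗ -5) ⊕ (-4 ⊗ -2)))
(((6 ⊗ 3) ⊕ (3 ⊗ 3)) ⊗ ((6 ⊗ -5) ⊕ (-4 ⊗ -2))) = 0

Expand innermost to outermost. Recall ⊕ takes the minimum of its arguments and ⊗ takes their sum. Working out the expression (((6 ⊗ 3) ⊕ (3 ⊗ 3)) ⊗ ((6 ⊗ -5) ⊕ (-4 ⊗ -2))) gives 0.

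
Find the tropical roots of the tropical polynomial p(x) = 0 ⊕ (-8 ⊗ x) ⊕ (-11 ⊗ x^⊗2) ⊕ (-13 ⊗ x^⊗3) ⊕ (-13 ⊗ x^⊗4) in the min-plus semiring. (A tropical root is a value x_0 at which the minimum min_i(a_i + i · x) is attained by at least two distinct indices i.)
Roots: {0, 2, 3, 8}

Each tropical root is a break point of the lower envelope of the lines y = a_i + i · x (there are 5 lines, with slopes 0, 1, ..., 4). Only the lines that attain the minimum somewhere contribute to roots; other lines are dominated. Here the surviving (envelope) indices are i = 4, i = 3, i = 2, i = 1, i = 0.
Intersections between consecutive envelope lines give the roots: for adjacent envelope indices i < j the intersection is x = (a_i − a_j) / (j − i). Reading off the sorted break points: {0, 2, 3, 8}.
Verification: at each break x_0, at least two indices attain the minimum of min_i(a_i + i · x_0).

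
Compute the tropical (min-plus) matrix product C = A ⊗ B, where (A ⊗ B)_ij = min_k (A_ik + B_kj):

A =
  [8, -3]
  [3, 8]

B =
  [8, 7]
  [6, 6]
A ⊗ B =
  [3, 3]
  [11, 10]

Apply the min-plus product entry-by-entry:
  C[0][0] = min over k of (A[0][0] + B[0][0] = 8 + 8 = 16, A[0][1] + B[1][0] = -3 + 6 = 3) = 3 (attained at k = 1)
  C[0][1] = min over k of (A[0][0] + B[0][1] = 8 + 7 = 15, A[0][1] + B[1][1] = -3 + 6 = 3) = 3 (attained at k = 1)
  C[1][0] = min over k of (A[1][0] + B[0][0] = 3 + 8 = 11, A[1][1] + B[1][0] = 8 + 6 = 14) = 11 (attained at k = 0)
  C[1][1] = min over k of (A[1][0] + B[0][1] = 3 + 7 = 10, A[1][1] + B[1][1] = 8 + 6 = 14) = 10 (attained at k = 0)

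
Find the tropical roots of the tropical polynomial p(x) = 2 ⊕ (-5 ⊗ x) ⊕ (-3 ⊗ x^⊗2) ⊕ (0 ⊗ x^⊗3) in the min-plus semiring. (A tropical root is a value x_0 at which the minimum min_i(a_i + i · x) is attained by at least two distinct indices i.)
Roots: {-3, -2, 7}

Each tropical root is a break point of the lower envelope of the lines y = a_i + i · x (there are 4 lines, with slopes 0, 1, ..., 3). Only the lines that attain the minimum somewhere contribute to roots; other lines are dominated. Here the surviving (envelope) indices are i = 3, i = 2, i = 1, i = 0.
Intersections between consecutive envelope lines give the roots: for adjacent envelope indices i < j the intersection is x = (a_i − a_j) / (j − i). Reading off the sorted break points: {-3, -2, 7}.
Verification: at each break x_0, at least two indices attain the minimum of min_i(a_i + i · x_0).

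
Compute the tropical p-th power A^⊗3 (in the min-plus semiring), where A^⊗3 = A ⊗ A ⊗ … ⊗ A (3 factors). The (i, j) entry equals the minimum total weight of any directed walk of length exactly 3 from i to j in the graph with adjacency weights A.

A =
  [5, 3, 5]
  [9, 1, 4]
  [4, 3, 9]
A^⊗3 =
  [11, 5, 8]
  [9, 3, 6]
  [11, 5, 8]

Each entry (A^⊗3)_ij equals the minimum over all length-3 walks i = v_0 → v_1 → … → v_3 = j of Σ_t A[v_t][v_{t+1}]. For example, for (i, j) = (0, 2) we minimise over 9 possible intermediate vertex sequences; the minimum is 8, attained along the walk 0 → 1 → 1 → 2.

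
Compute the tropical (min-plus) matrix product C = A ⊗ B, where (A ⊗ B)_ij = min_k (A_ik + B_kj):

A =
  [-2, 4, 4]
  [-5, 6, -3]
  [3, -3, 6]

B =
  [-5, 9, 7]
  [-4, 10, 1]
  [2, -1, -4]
A ⊗ B =
  [-7, 3, 0]
  [-10, -4, -7]
  [-7, 5, -2]

Apply the min-plus product entry-by-entry:
  C[0][0] = min over k of (A[0][0] + B[0][0] = -2 + -5 = -7, A[0][1] + B[1][0] = 4 + -4 = 0, A[0][2] + B[2][0] = 4 + 2 = 6) = -7 (attained at k = 0)
  C[0][1] = min over k of (A[0][0] + B[0][1] = -2 + 9 = 7, A[0][1] + B[1][1] = 4 + 10 = 14, A[0][2] + B[2][1] = 4 + -1 = 3) = 3 (attained at k = 2)
  C[0][2] = min over k of (A[0][0] + B[0][2] = -2 + 7 = 5, A[0][1] + B[1][2] = 4 + 1 = 5, A[0][2] + B[2][2] = 4 + -4 = 0) = 0 (attained at k = 2)
  C[1][0] = min over k of (A[1][0] + B[0][0] = -5 + -5 = -10, A[1][1] + B[1][0] = 6 + -4 = 2, A[1][2] + B[2][0] = -3 + 2 = -1) = -10 (attained at k = 0)
  C[1][1] = min over k of (A[1][0] + B[0][1] = -5 + 9 = 4, A[1][1] + B[1][1] = 6 + 10 = 16, A[1][2] + B[2][1] = -3 + -1 = -4) = -4 (attained at k = 2)
  C[1][2] = min over k of (A[1][0] + B[0][2] = -5 + 7 = 2, A[1][1] + B[1][2] = 6 + 1 = 7, A[1][2] + B[2][2] = -3 + -4 = -7) = -7 (attained at k = 2)
  C[2][0] = min over k of (A[2][0] + B[0][0] = 3 + -5 = -2, A[2][1] + B[1][0] = -3 + -4 = -7, A[2][2] + B[2][0] = 6 + 2 = 8) = -7 (attained at k = 1)
  C[2][1] = min over k of (A[2][0] + B[0][1] = 3 + 9 = 12, A[2][1] + B[1][1] = -3 + 10 = 7, A[2][2] + B[2][1] = 6 + -1 = 5) = 5 (attained at k = 2)
  C[2][2] = min over k of (A[2][0] + B[0][2] = 3 + 7 = 10, A[2][1] + B[1][2] = -3 + 1 = -2, A[2][2] + B[2][2] = 6 + -4 = 2) = -2 (attained at k = 1)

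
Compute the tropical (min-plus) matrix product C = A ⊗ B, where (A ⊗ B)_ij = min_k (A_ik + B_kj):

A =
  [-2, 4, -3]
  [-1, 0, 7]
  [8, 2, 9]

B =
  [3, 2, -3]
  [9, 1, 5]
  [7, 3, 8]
A ⊗ B =
  [1, 0, -5]
  [2, 1, -4]
  [11, 3, 5]

Apply the min-plus product entry-by-entry:
  C[0][0] = min over k of (A[0][0] + B[0][0] = -2 + 3 = 1, A[0][1] + B[1][0] = 4 + 9 = 13, A[0][2] + B[2][0] = -3 + 7 = 4) = 1 (attained at k = 0)
  C[0][1] = min over k of (A[0][0] + B[0][1] = -2 + 2 = 0, A[0][1] + B[1][1] = 4 + 1 = 5, A[0][2] + B[2][1] = -3 + 3 = 0) = 0 (attained at k = 0)
  C[0][2] = min over k of (A[0][0] + B[0][2] = -2 + -3 = -5, A[0][1] + B[1][2] = 4 + 5 = 9, A[0][2] + B[2][2] = -3 + 8 = 5) = -5 (attained at k = 0)
  C[1][0] = min over k of (A[1][0] + B[0][0] = -1 + 3 = 2, A[1][1] + B[1][0] = 0 + 9 = 9, A[1][2] + B[2][0] = 7 + 7 = 14) = 2 (attained at k = 0)
  C[1][1] = min over k of (A[1][0] + B[0][1] = -1 + 2 = 1, A[1][1] + B[1][1] = 0 + 1 = 1, A[1][2] + B[2][1] = 7 + 3 = 10) = 1 (attained at k = 0)
  C[1][2] = min over k of (A[1][0] + B[0][2] = -1 + -3 = -4, A[1][1] + B[1][2] = 0 + 5 = 5, A[1][2] + B[2][2] = 7 + 8 = 15) = -4 (attained at k = 0)
  C[2][0] = min over k of (A[2][0] + B[0][0] = 8 + 3 = 11, A[2][1] + B[1][0] = 2 + 9 = 11, A[2][2] + B[2][0] = 9 + 7 = 16) = 11 (attained at k = 0)
  C[2][1] = min over k of (A[2][0] + B[0][1] = 8 + 2 = 10, A[2][1] + B[1][1] = 2 + 1 = 3, A[2][2] + B[2][1] = 9 + 3 = 12) = 3 (attained at k = 1)
  C[2][2] = min over k of (A[2][0] + B[0][2] = 8 + -3 = 5, A[2][1] + B[1][2] = 2 + 5 = 7, A[2][2] + B[2][2] = 9 + 8 = 17) = 5 (attained at k = 0)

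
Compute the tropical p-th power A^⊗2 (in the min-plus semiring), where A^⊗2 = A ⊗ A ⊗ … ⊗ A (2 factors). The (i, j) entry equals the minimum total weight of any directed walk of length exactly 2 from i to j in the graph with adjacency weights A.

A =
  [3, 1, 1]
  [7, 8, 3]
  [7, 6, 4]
A^⊗2 =
  [6, 4, 4]
  [10, 8, 7]
  [10, 8, 8]

Each entry (A^⊗2)_ij equals the minimum over all length-2 walks i = v_0 → v_1 → … → v_2 = j of Σ_t A[v_t][v_{t+1}]. For example, for (i, j) = (0, 2) we minimise over 3 possible intermediate vertex sequences; the minimum is 4, attained along the walk 0 → 0 → 2.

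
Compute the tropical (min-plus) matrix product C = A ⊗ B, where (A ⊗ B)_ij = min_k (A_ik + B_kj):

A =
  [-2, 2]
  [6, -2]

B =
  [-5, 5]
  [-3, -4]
A ⊗ B =
  [-7, -2]
  [-5, -6]

Apply the min-plus product entry-by-entry:
  C[0][0] = min over k of (A[0][0] + B[0][0] = -2 + -5 = -7, A[0][1] + B[1][0] = 2 + -3 = -1) = -7 (attained at k = 0)
  C[0][1] = min over k of (A[0][0] + B[0][1] = -2 + 5 = 3, A[0][1] + B[1][1] = 2 + -4 = -2) = -2 (attained at k = 1)
  C[1][0] = min over k of (A[1][0] + B[0][0] = 6 + -5 = 1, A[1][1] + B[1][0] = -2 + -3 = -5) = -5 (attained at k = 1)
  C[1][1] = min over k of (A[1][0] + B[0][1] = 6 + 5 = 11, A[1][1] + B[1][1] = -2 + -4 = -6) = -6 (attained at k = 1)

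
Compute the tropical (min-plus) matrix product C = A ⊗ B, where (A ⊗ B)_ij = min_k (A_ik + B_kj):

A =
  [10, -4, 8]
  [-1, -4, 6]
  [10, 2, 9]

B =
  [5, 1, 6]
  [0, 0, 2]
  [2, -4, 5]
A ⊗ B =
  [-4, -4, -2]
  [-4, -4, -2]
  [2, 2, 4]

Apply the min-plus product entry-by-entry:
  C[0][0] = min over k of (A[0][0] + B[0][0] = 10 + 5 = 15, A[0][1] + B[1][0] = -4 + 0 = -4, A[0][2] + B[2][0] = 8 + 2 = 10) = -4 (attained at k = 1)
  C[0][1] = min over k of (A[0][0] + B[0][1] = 10 + 1 = 11, A[0][1] + B[1][1] = -4 + 0 = -4, A[0][2] + B[2][1] = 8 + -4 = 4) = -4 (attained at k = 1)
  C[0][2] = min over k of (A[0][0] + B[0][2] = 10 + 6 = 16, A[0][1] + B[1][2] = -4 + 2 = -2, A[0][2] + B[2][2] = 8 + 5 = 13) = -2 (attained at k = 1)
  C[1][0] = min over k of (A[1][0] + B[0][0] = -1 + 5 = 4, A[1][1] + B[1][0] = -4 + 0 = -4, A[1][2] + B[2][0] = 6 + 2 = 8) = -4 (attained at k = 1)
  C[1][1] = min over k of (A[1][0] + B[0][1] = -1 + 1 = 0, A[1][1] + B[1][1] = -4 + 0 = -4, A[1][2] + B[2][1] = 6 + -4 = 2) = -4 (attained at k = 1)
  C[1][2] = min over k of (A[1][0] + B[0][2] = -1 + 6 = 5, A[1][1] + B[1][2] = -4 + 2 = -2, A[1][2] + B[2][2] = 6 + 5 = 11) = -2 (attained at k = 1)
  C[2][0] = min over k of (A[2][0] + B[0][0] = 10 + 5 = 15, A[2][1] + B[1][0] = 2 + 0 = 2, A[2][2] + B[2][0] = 9 + 2 = 11) = 2 (attained at k = 1)
  C[2][1] = min over k of (A[2][0] + B[0][1] = 10 + 1 = 11, A[2][1] + B[1][1] = 2 + 0 = 2, A[2][2] + B[2][1] = 9 + -4 = 5) = 2 (attained at k = 1)
  C[2][2] = min over k of (A[2][0] + B[0][2] = 10 + 6 = 16, A[2][1] + B[1][2] = 2 + 2 = 4, A[2][2] + B[2][2] = 9 + 5 = 14) = 4 (attained at k = 1)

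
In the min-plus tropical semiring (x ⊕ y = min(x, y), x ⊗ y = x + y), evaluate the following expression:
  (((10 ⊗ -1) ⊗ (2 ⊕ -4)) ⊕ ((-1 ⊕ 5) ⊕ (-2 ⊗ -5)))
(((10 ⊗ -1) ⊗ (2 ⊕ -4)) ⊕ ((-1 ⊕ 5) ⊕ (-2 ⊗ -5))) = -7

Expand innermost to outermost. Recall ⊕ takes the minimum of its arguments and ⊗ takes their sum. Working out the expression (((10 ⊗ -1) ⊗ (2 ⊕ -4)) ⊕ ((-1 ⊕ 5) ⊕ (-2 ⊗ -5))) gives -7.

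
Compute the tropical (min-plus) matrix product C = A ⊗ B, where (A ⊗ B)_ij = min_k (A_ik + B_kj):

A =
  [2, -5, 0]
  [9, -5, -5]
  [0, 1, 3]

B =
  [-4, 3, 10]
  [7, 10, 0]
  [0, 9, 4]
A ⊗ B =
  [-2, 5, -5]
  [-5, 4, -5]
  [-4, 3, 1]

Apply the min-plus product entry-by-entry:
  C[0][0] = min over k of (A[0][0] + B[0][0] = 2 + -4 = -2, A[0][1] + B[1][0] = -5 + 7 = 2, A[0][2] + B[2][0] = 0 + 0 = 0) = -2 (attained at k = 0)
  C[0][1] = min over k of (A[0][0] + B[0][1] = 2 + 3 = 5, A[0][1] + B[1][1] = -5 + 10 = 5, A[0][2] + B[2][1] = 0 + 9 = 9) = 5 (attained at k = 0)
  C[0][2] = min over k of (A[0][0] + B[0][2] = 2 + 10 = 12, A[0][1] + B[1][2] = -5 + 0 = -5, A[0][2] + B[2][2] = 0 + 4 = 4) = -5 (attained at k = 1)
  C[1][0] = min over k of (A[1][0] + B[0][0] = 9 + -4 = 5, A[1][1] + B[1][0] = -5 + 7 = 2, A[1][2] + B[2][0] = -5 + 0 = -5) = -5 (attained at k = 2)
  C[1][1] = min over k of (A[1][0] + B[0][1] = 9 + 3 = 12, A[1][1] + B[1][1] = -5 + 10 = 5, A[1][2] + B[2][1] = -5 + 9 = 4) = 4 (attained at k = 2)
  C[1][2] = min over k of (A[1][0] + B[0][2] = 9 + 10 = 19, A[1][1] + B[1][2] = -5 + 0 = -5, A[1][2] + B[2][2] = -5 + 4 = -1) = -5 (attained at k = 1)
  C[2][0] = min over k of (A[2][0] + B[0][0] = 0 + -4 = -4, A[2][1] + B[1][0] = 1 + 7 = 8, A[2][2] + B[2][0] = 3 + 0 = 3) = -4 (attained at k = 0)
  C[2][1] = min over k of (A[2][0] + B[0][1] = 0 + 3 = 3, A[2][1] + B[1][1] = 1 + 10 = 11, A[2][2] + B[2][1] = 3 + 9 = 12) = 3 (attained at k = 0)
  C[2][2] = min over k of (A[2][0] + B[0][2] = 0 + 10 = 10, A[2][1] + B[1][2] = 1 + 0 = 1, A[2][2] + B[2][2] = 3 + 4 = 7) = 1 (attained at k = 1)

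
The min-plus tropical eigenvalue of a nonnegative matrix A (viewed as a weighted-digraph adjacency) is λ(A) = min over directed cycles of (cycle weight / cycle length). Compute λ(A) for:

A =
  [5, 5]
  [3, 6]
λ(A) = 4

Enumerate directed cycles and compute their means (weight / length). Sample:
  cycle 0 → 0: weight = 5, length = 1, mean = 5/1 ≈ 5.000
  cycle 1 → 1: weight = 6, length = 1, mean = 6/1 ≈ 6.000
  cycle 0 → 1 → 0: weight = 8, length = 2, mean = 8/2 ≈ 4.000
  cycle 1 → 0 → 1: weight = 8, length = 2, mean = 8/2 ≈ 4.000
Minimum mean = 4.000, attained e.g. along the cycle 0 → 1 → 0 with weight 8 and length 2. So λ(A) = 8/2 = 4.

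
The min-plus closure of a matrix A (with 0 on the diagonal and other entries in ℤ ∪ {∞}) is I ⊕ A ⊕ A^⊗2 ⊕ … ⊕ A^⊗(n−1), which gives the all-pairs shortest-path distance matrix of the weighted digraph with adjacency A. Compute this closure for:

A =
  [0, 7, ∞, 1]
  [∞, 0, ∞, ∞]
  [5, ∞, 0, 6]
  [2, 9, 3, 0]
Closure =
  [0, 7, 4, 1]
  [∞, 0, ∞, ∞]
  [5, 12, 0, 6]
  [2, 9, 3, 0]

This is the Floyd-Warshall all-pairs shortest-path computation. For each intermediate vertex k = 0, 1, …, 3, update dist[i][j] ← min(dist[i][j], dist[i][k] + dist[k][j]). The final matrix gives, for each (i, j), the minimum total weight of any directed path from i to j (possibly empty when i = j).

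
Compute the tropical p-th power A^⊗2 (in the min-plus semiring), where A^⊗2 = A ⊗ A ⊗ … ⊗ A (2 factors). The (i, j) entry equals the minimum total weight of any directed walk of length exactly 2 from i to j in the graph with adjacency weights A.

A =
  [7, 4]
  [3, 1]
A^⊗2 =
  [7, 5]
  [4, 2]

Each entry (A^⊗2)_ij equals the minimum over all length-2 walks i = v_0 → v_1 → … → v_2 = j of Σ_t A[v_t][v_{t+1}]. For example, for (i, j) = (0, 1) we minimise over 2 possible intermediate vertex sequences; the minimum is 5, attained along the walk 0 → 1 → 1.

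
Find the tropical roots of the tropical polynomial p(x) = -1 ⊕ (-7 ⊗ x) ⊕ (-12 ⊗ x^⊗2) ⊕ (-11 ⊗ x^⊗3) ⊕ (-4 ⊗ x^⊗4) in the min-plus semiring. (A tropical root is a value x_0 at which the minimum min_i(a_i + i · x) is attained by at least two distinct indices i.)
Roots: {-7, -1, 5, 6}

Each tropical root is a break point of the lower envelope of the lines y = a_i + i · x (there are 5 lines, with slopes 0, 1, ..., 4). Only the lines that attain the minimum somewhere contribute to roots; other lines are dominated. Here the surviving (envelope) indices are i = 4, i = 3, i = 2, i = 1, i = 0.
Intersections between consecutive envelope lines give the roots: for adjacent envelope indices i < j the intersection is x = (a_i − a_j) / (j − i). Reading off the sorted break points: {-7, -1, 5, 6}.
Verification: at each break x_0, at least two indices attain the minimum of min_i(a_i + i · x_0).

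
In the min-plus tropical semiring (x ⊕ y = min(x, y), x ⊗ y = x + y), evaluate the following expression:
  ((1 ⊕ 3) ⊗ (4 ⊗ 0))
((1 ⊕ 3) ⊗ (4 ⊗ 0)) = 5

Expand innermost to outermost. Recall ⊕ takes the minimum of its arguments and ⊗ takes their sum. Working out the expression ((1 ⊕ 3) ⊗ (4 ⊗ 0)) gives 5.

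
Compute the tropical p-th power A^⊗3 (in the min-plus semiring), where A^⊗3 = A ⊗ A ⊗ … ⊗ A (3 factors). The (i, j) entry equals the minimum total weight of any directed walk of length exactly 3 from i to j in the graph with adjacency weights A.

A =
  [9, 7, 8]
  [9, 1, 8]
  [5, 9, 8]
A^⊗3 =
  [17, 9, 16]
  [11, 3, 10]
  [18, 11, 18]

Each entry (A^⊗3)_ij equals the minimum over all length-3 walks i = v_0 → v_1 → … → v_3 = j of Σ_t A[v_t][v_{t+1}]. For example, for (i, j) = (0, 2) we minimise over 9 possible intermediate vertex sequences; the minimum is 16, attained along the walk 0 → 1 → 1 → 2.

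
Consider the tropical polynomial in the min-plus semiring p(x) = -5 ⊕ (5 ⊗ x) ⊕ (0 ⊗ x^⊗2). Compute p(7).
p(7) = -5

A tropical monomial a ⊗ x^⊗i evaluates to a + i · x. Evaluating each term at x = 7:
  Term 0 contributes -5 + 0 · 7 = -5
  Term 1 contributes 5 + 1 · 7 = 12
  Term 2 contributes 0 + 2 · 7 = 14
p(7) = ⊕ of these = min[-5, 12, 14] = -5.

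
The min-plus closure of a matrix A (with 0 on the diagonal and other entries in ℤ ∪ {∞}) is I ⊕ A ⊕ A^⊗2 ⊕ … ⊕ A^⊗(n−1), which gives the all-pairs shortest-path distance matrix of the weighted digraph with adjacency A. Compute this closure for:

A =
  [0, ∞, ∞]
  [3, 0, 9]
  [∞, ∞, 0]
Closure =
  [0, ∞, ∞]
  [3, 0, 9]
  [∞, ∞, 0]

This is the Floyd-Warshall all-pairs shortest-path computation. For each intermediate vertex k = 0, 1, …, 2, update dist[i][j] ← min(dist[i][j], dist[i][k] + dist[k][j]). The final matrix gives, for each (i, j), the minimum total weight of any directed path from i to j (possibly empty when i = j).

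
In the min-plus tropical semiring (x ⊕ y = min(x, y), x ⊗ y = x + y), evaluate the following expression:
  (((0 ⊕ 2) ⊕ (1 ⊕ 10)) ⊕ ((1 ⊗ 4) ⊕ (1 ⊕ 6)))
(((0 ⊕ 2) ⊕ (1 ⊕ 10)) ⊕ ((1 ⊗ 4) ⊕ (1 ⊕ 6))) = 0

Expand innermost to outermost. Recall ⊕ takes the minimum of its arguments and ⊗ takes their sum. Working out the expression (((0 ⊕ 2) ⊕ (1 ⊕ 10)) ⊕ ((1 ⊗ 4) ⊕ (1 ⊕ 6))) gives 0.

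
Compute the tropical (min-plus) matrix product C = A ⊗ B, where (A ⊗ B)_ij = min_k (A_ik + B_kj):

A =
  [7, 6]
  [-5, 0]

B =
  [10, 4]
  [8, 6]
A ⊗ B =
  [14, 11]
  [5, -1]

Apply the min-plus product entry-by-entry:
  C[0][0] = min over k of (A[0][0] + B[0][0] = 7 + 10 = 17, A[0][1] + B[1][0] = 6 + 8 = 14) = 14 (attained at k = 1)
  C[0][1] = min over k of (A[0][0] + B[0][1] = 7 + 4 = 11, A[0][1] + B[1][1] = 6 + 6 = 12) = 11 (attained at k = 0)
  C[1][0] = min over k of (A[1][0] + B[0][0] = -5 + 10 = 5, A[1][1] + B[1][0] = 0 + 8 = 8) = 5 (attained at k = 0)
  C[1][1] = min over k of (A[1][0] + B[0][1] = -5 + 4 = -1, A[1][1] + B[1][1] = 0 + 6 = 6) = -1 (attained at k = 0)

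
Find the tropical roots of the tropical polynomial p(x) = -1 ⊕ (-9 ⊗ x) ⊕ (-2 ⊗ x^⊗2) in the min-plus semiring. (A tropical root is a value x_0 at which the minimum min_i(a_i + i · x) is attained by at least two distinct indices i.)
Roots: {-7, 8}

Each tropical root is a break point of the lower envelope of the lines y = a_i + i · x (there are 3 lines, with slopes 0, 1, ..., 2). Only the lines that attain the minimum somewhere contribute to roots; other lines are dominated. Here the surviving (envelope) indices are i = 2, i = 1, i = 0.
Intersections between consecutive envelope lines give the roots: for adjacent envelope indices i < j the intersection is x = (a_i − a_j) / (j − i). Reading off the sorted break points: {-7, 8}.
Verification: at each break x_0, at least two indices attain the minimum of min_i(a_i + i · x_0).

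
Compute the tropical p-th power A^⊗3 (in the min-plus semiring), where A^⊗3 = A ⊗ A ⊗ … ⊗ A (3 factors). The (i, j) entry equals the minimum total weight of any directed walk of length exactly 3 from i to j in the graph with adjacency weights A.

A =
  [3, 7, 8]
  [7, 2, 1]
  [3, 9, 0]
A^⊗3 =
  [9, 11, 8]
  [4, 6, 1]
  [3, 9, 0]

Each entry (A^⊗3)_ij equals the minimum over all length-3 walks i = v_0 → v_1 → … → v_3 = j of Σ_t A[v_t][v_{t+1}]. For example, for (i, j) = (0, 2) we minimise over 9 possible intermediate vertex sequences; the minimum is 8, attained along the walk 0 → 1 → 2 → 2.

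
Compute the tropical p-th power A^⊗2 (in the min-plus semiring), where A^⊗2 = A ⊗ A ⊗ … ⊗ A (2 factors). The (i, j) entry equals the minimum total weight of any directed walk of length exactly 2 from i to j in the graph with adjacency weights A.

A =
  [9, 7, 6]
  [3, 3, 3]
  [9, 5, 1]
A^⊗2 =
  [10, 10, 7]
  [6, 6, 4]
  [8, 6, 2]

Each entry (A^⊗2)_ij equals the minimum over all length-2 walks i = v_0 → v_1 → … → v_2 = j of Σ_t A[v_t][v_{t+1}]. For example, for (i, j) = (0, 2) we minimise over 3 possible intermediate vertex sequences; the minimum is 7, attained along the walk 0 → 2 → 2.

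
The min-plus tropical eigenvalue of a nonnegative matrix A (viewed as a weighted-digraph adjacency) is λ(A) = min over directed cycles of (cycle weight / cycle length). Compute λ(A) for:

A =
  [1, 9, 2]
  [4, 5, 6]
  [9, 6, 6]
λ(A) = 1

Enumerate directed cycles and compute their means (weight / length). Sample:
  cycle 0 → 0: weight = 1, length = 1, mean = 1/1 ≈ 1.000
  cycle 1 → 1: weight = 5, length = 1, mean = 5/1 ≈ 5.000
  cycle 2 → 2: weight = 6, length = 1, mean = 6/1 ≈ 6.000
  cycle 0 → 1 → 0: weight = 13, length = 2, mean = 13/2 ≈ 6.500
  cycle 0 → 2 → 0: weight = 11, length = 2, mean = 11/2 ≈ 5.500
  cycle 1 → 0 → 1: weight = 13, length = 2, mean = 13/2 ≈ 6.500
Minimum mean = 1.000, attained e.g. along the cycle 0 → 0 with weight 1 and length 1. So λ(A) = 1/1 = 1.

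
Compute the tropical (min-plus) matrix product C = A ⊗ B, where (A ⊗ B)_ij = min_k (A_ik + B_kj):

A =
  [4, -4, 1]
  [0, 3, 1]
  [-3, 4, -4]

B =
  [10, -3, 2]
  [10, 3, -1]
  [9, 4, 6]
A ⊗ B =
  [6, -1, -5]
  [10, -3, 2]
  [5, -6, -1]

Apply the min-plus product entry-by-entry:
  C[0][0] = min over k of (A[0][0] + B[0][0] = 4 + 10 = 14, A[0][1] + B[1][0] = -4 + 10 = 6, A[0][2] + B[2][0] = 1 + 9 = 10) = 6 (attained at k = 1)
  C[0][1] = min over k of (A[0][0] + B[0][1] = 4 + -3 = 1, A[0][1] + B[1][1] = -4 + 3 = -1, A[0][2] + B[2][1] = 1 + 4 = 5) = -1 (attained at k = 1)
  C[0][2] = min over k of (A[0][0] + B[0][2] = 4 + 2 = 6, A[0][1] + B[1][2] = -4 + -1 = -5, A[0][2] + B[2][2] = 1 + 6 = 7) = -5 (attained at k = 1)
  C[1][0] = min over k of (A[1][0] + B[0][0] = 0 + 10 = 10, A[1][1] + B[1][0] = 3 + 10 = 13, A[1][2] + B[2][0] = 1 + 9 = 10) = 10 (attained at k = 0)
  C[1][1] = min over k of (A[1][0] + B[0][1] = 0 + -3 = -3, A[1][1] + B[1][1] = 3 + 3 = 6, A[1][2] + B[2][1] = 1 + 4 = 5) = -3 (attained at k = 0)
  C[1][2] = min over k of (A[1][0] + B[0][2] = 0 + 2 = 2, A[1][1] + B[1][2] = 3 + -1 = 2, A[1][2] + B[2][2] = 1 + 6 = 7) = 2 (attained at k = 0)
  C[2][0] = min over k of (A[2][0] + B[0][0] = -3 + 10 = 7, A[2][1] + B[1][0] = 4 + 10 = 14, A[2][2] + B[2][0] = -4 + 9 = 5) = 5 (attained at k = 2)
  C[2][1] = min over k of (A[2][0] + B[0][1] = -3 + -3 = -6, A[2][1] + B[1][1] = 4 + 3 = 7, A[2][2] + B[2][1] = -4 + 4 = 0) = -6 (attained at k = 0)
  C[2][2] = min over k of (A[2][0] + B[0][2] = -3 + 2 = -1, A[2][1] + B[1][2] = 4 + -1 = 3, A[2][2] + B[2][2] = -4 + 6 = 2) = -1 (attained at k = 0)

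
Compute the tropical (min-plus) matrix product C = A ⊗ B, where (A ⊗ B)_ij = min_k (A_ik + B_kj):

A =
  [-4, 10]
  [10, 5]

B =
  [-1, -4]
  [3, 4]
A ⊗ B =
  [-5, -8]
  [8, 6]

Apply the min-plus product entry-by-entry:
  C[0][0] = min over k of (A[0][0] + B[0][0] = -4 + -1 = -5, A[0][1] + B[1][0] = 10 + 3 = 13) = -5 (attained at k = 0)
  C[0][1] = min over k of (A[0][0] + B[0][1] = -4 + -4 = -8, A[0][1] + B[1][1] = 10 + 4 = 14) = -8 (attained at k = 0)
  C[1][0] = min over k of (A[1][0] + B[0][0] = 10 + -1 = 9, A[1][1] + B[1][0] = 5 + 3 = 8) = 8 (attained at k = 1)
  C[1][1] = min over k of (A[1][0] + B[0][1] = 10 + -4 = 6, A[1][1] + B[1][1] = 5 + 4 = 9) = 6 (attained at k = 0)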